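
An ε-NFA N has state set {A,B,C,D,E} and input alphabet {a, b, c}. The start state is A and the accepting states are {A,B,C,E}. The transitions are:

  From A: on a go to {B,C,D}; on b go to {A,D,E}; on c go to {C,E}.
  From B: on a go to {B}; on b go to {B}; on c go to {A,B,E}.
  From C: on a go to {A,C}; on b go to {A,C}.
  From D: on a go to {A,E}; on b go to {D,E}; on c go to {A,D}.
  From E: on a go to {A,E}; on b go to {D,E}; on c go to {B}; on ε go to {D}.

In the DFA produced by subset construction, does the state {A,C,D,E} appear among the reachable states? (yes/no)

Start state of the DFA: {A} (ε-closure of the NFA start).
{A} --a--> {B,C,D}  [new]
{A} --b--> {A,D,E}  [new]
{A} --c--> {C,D,E}  [new]
{B,C,D} --a--> {A,B,C,D,E}  [new]
{B,C,D} --b--> {A,B,C,D,E}  [seen]
{B,C,D} --c--> {A,B,D,E}  [new]
{A,D,E} --a--> {A,B,C,D,E}  [seen]
{A,D,E} --b--> {A,D,E}  [seen]
{A,D,E} --c--> {A,B,C,D,E}  [seen]
{C,D,E} --a--> {A,C,D,E}  [new]
{C,D,E} --b--> {A,C,D,E}  [seen]
{C,D,E} --c--> {A,B,D}  [new]
{A,B,C,D,E} --a--> {A,B,C,D,E}  [seen]
{A,B,C,D,E} --b--> {A,B,C,D,E}  [seen]
{A,B,C,D,E} --c--> {A,B,C,D,E}  [seen]
{A,B,D,E} --a--> {A,B,C,D,E}  [seen]
{A,B,D,E} --b--> {A,B,D,E}  [seen]
{A,B,D,E} --c--> {A,B,C,D,E}  [seen]
{A,C,D,E} --a--> {A,B,C,D,E}  [seen]
{A,C,D,E} --b--> {A,C,D,E}  [seen]
{A,C,D,E} --c--> {A,B,C,D,E}  [seen]
{A,B,D} --a--> {A,B,C,D,E}  [seen]
{A,B,D} --b--> {A,B,D,E}  [seen]
{A,B,D} --c--> {A,B,C,D,E}  [seen]
Reachable DFA states: {A}, {B,C,D}, {A,D,E}, {C,D,E}, {A,B,C,D,E}, {A,B,D,E}, {A,C,D,E}, {A,B,D}.
{A,C,D,E} is among them.

yes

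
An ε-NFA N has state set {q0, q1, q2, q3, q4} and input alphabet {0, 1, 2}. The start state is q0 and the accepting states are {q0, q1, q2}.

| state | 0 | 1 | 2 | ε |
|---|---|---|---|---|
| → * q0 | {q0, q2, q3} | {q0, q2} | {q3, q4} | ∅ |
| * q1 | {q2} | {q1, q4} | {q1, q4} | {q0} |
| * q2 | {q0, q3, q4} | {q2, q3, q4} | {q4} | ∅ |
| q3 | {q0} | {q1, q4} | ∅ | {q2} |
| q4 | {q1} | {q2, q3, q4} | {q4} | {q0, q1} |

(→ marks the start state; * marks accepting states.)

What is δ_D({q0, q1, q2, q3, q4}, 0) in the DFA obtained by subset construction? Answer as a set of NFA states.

δ(q0,0) = {q0, q2, q3}; δ(q1,0) = {q2}; δ(q2,0) = {q0, q3, q4}; δ(q3,0) = {q0}; δ(q4,0) = {q1}.
Union: {q0, q1, q2, q3, q4}.

{q0, q1, q2, q3, q4}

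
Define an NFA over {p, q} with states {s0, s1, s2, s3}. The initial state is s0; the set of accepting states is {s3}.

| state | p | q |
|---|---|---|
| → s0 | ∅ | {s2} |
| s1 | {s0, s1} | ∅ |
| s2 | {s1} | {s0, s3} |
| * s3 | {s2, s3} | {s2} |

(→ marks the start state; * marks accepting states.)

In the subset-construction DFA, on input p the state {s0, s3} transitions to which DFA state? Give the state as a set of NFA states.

δ(s0,p) = ∅; δ(s3,p) = {s2, s3}.
Union: {s2, s3}.

{s2, s3}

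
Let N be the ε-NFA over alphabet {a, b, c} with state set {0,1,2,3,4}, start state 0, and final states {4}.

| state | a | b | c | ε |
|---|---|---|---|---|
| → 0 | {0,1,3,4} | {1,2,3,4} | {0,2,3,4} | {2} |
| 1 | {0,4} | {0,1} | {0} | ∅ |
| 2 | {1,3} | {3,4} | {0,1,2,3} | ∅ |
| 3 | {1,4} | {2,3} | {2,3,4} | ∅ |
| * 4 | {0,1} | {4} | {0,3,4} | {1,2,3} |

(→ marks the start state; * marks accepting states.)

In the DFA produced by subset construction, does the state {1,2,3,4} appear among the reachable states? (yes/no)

yes

Start state of the DFA: {0,2} (ε-closure of the NFA start).
{0,2} --a--> {0,1,2,3,4}  [new]
{0,2} --b--> {1,2,3,4}  [new]
{0,2} --c--> {0,1,2,3,4}  [seen]
{0,1,2,3,4} --a--> {0,1,2,3,4}  [seen]
{0,1,2,3,4} --b--> {0,1,2,3,4}  [seen]
{0,1,2,3,4} --c--> {0,1,2,3,4}  [seen]
{1,2,3,4} --a--> {0,1,2,3,4}  [seen]
{1,2,3,4} --b--> {0,1,2,3,4}  [seen]
{1,2,3,4} --c--> {0,1,2,3,4}  [seen]
Reachable DFA states: {0,2}, {0,1,2,3,4}, {1,2,3,4}.
{1,2,3,4} is among them.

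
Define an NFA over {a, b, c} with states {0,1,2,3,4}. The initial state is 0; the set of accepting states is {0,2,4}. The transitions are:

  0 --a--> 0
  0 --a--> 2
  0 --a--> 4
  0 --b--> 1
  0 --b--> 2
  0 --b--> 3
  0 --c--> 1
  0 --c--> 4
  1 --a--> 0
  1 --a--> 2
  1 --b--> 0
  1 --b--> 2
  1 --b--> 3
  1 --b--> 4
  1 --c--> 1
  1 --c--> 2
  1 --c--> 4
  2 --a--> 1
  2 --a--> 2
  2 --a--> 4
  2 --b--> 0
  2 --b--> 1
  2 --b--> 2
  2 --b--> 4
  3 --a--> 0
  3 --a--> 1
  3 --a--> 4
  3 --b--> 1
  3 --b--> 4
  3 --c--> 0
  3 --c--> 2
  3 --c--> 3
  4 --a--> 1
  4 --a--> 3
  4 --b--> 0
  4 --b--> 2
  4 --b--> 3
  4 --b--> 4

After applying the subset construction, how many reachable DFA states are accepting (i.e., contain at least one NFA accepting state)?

Start state of the DFA: {0}.
{0} --a--> {0,2,4}  [new]
{0} --b--> {1,2,3}  [new]
{0} --c--> {1,4}  [new]
{0,2,4} --a--> {0,1,2,3,4}  [new]
{0,2,4} --b--> {0,1,2,3,4}  [seen]
{0,2,4} --c--> {1,4}  [seen]
{1,2,3} --a--> {0,1,2,4}  [new]
{1,2,3} --b--> {0,1,2,3,4}  [seen]
{1,2,3} --c--> {0,1,2,3,4}  [seen]
{1,4} --a--> {0,1,2,3}  [new]
{1,4} --b--> {0,2,3,4}  [new]
{1,4} --c--> {1,2,4}  [new]
{0,1,2,3,4} --a--> {0,1,2,3,4}  [seen]
{0,1,2,3,4} --b--> {0,1,2,3,4}  [seen]
{0,1,2,3,4} --c--> {0,1,2,3,4}  [seen]
{0,1,2,4} --a--> {0,1,2,3,4}  [seen]
{0,1,2,4} --b--> {0,1,2,3,4}  [seen]
{0,1,2,4} --c--> {1,2,4}  [seen]
{0,1,2,3} --a--> {0,1,2,4}  [seen]
{0,1,2,3} --b--> {0,1,2,3,4}  [seen]
{0,1,2,3} --c--> {0,1,2,3,4}  [seen]
{0,2,3,4} --a--> {0,1,2,3,4}  [seen]
{0,2,3,4} --b--> {0,1,2,3,4}  [seen]
{0,2,3,4} --c--> {0,1,2,3,4}  [seen]
{1,2,4} --a--> {0,1,2,3,4}  [seen]
{1,2,4} --b--> {0,1,2,3,4}  [seen]
{1,2,4} --c--> {1,2,4}  [seen]
Reachable DFA states: {0}, {0,2,4}, {1,2,3}, {1,4}, {0,1,2,3,4}, {0,1,2,4}, {0,1,2,3}, {0,2,3,4}, {1,2,4}.
Accepting DFA states (contain an NFA accepting state): {0}, {0,2,4}, {1,2,3}, {1,4}, {0,1,2,3,4}, {0,1,2,4}, {0,1,2,3}, {0,2,3,4}, {1,2,4}.

9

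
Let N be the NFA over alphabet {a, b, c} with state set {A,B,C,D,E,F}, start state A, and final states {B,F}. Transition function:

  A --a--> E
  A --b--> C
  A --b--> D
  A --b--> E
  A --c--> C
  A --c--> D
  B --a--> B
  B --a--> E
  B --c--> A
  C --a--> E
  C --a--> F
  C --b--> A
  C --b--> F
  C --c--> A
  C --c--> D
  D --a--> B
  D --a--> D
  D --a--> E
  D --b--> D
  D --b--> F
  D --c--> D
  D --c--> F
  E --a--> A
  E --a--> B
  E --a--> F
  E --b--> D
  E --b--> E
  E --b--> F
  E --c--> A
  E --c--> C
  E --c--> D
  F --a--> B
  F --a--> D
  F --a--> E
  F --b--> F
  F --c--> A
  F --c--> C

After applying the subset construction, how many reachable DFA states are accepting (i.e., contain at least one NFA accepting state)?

10

Start state of the DFA: {A}.
{A} --a--> {E}  [new]
{A} --b--> {C,D,E}  [new]
{A} --c--> {C,D}  [new]
{E} --a--> {A,B,F}  [new]
{E} --b--> {D,E,F}  [new]
{E} --c--> {A,C,D}  [new]
{C,D,E} --a--> {A,B,D,E,F}  [new]
{C,D,E} --b--> {A,D,E,F}  [new]
{C,D,E} --c--> {A,C,D,F}  [new]
{C,D} --a--> {B,D,E,F}  [new]
{C,D} --b--> {A,D,F}  [new]
{C,D} --c--> {A,D,F}  [seen]
{A,B,F} --a--> {B,D,E}  [new]
{A,B,F} --b--> {C,D,E,F}  [new]
{A,B,F} --c--> {A,C,D}  [seen]
{D,E,F} --a--> {A,B,D,E,F}  [seen]
{D,E,F} --b--> {D,E,F}  [seen]
{D,E,F} --c--> {A,C,D,F}  [seen]
{A,C,D} --a--> {B,D,E,F}  [seen]
{A,C,D} --b--> {A,C,D,E,F}  [new]
{A,C,D} --c--> {A,C,D,F}  [seen]
{A,B,D,E,F} --a--> {A,B,D,E,F}  [seen]
{A,B,D,E,F} --b--> {C,D,E,F}  [seen]
{A,B,D,E,F} --c--> {A,C,D,F}  [seen]
{A,D,E,F} --a--> {A,B,D,E,F}  [seen]
{A,D,E,F} --b--> {C,D,E,F}  [seen]
{A,D,E,F} --c--> {A,C,D,F}  [seen]
{A,C,D,F} --a--> {B,D,E,F}  [seen]
{A,C,D,F} --b--> {A,C,D,E,F}  [seen]
{A,C,D,F} --c--> {A,C,D,F}  [seen]
{B,D,E,F} --a--> {A,B,D,E,F}  [seen]
{B,D,E,F} --b--> {D,E,F}  [seen]
{B,D,E,F} --c--> {A,C,D,F}  [seen]
{A,D,F} --a--> {B,D,E}  [seen]
{A,D,F} --b--> {C,D,E,F}  [seen]
{A,D,F} --c--> {A,C,D,F}  [seen]
{B,D,E} --a--> {A,B,D,E,F}  [seen]
{B,D,E} --b--> {D,E,F}  [seen]
{B,D,E} --c--> {A,C,D,F}  [seen]
{C,D,E,F} --a--> {A,B,D,E,F}  [seen]
{C,D,E,F} --b--> {A,D,E,F}  [seen]
{C,D,E,F} --c--> {A,C,D,F}  [seen]
{A,C,D,E,F} --a--> {A,B,D,E,F}  [seen]
{A,C,D,E,F} --b--> {A,C,D,E,F}  [seen]
{A,C,D,E,F} --c--> {A,C,D,F}  [seen]
Reachable DFA states: {A}, {E}, {C,D,E}, {C,D}, {A,B,F}, {D,E,F}, {A,C,D}, {A,B,D,E,F}, {A,D,E,F}, {A,C,D,F}, {B,D,E,F}, {A,D,F}, {B,D,E}, {C,D,E,F}, {A,C,D,E,F}.
Accepting DFA states (contain an NFA accepting state): {A,B,F}, {D,E,F}, {A,B,D,E,F}, {A,D,E,F}, {A,C,D,F}, {B,D,E,F}, {A,D,F}, {B,D,E}, {C,D,E,F}, {A,C,D,E,F}.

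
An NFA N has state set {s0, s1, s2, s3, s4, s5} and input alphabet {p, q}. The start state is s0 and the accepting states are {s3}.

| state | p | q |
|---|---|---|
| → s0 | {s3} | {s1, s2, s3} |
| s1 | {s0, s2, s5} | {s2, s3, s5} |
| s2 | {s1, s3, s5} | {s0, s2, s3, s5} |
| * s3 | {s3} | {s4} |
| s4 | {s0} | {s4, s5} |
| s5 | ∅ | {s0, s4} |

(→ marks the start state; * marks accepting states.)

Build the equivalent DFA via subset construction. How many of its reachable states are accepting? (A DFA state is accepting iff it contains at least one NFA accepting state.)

Start state of the DFA: {s0}.
{s0} --p--> {s3}  [new]
{s0} --q--> {s1, s2, s3}  [new]
{s3} --p--> {s3}  [seen]
{s3} --q--> {s4}  [new]
{s1, s2, s3} --p--> {s0, s1, s2, s3, s5}  [new]
{s1, s2, s3} --q--> {s0, s2, s3, s4, s5}  [new]
{s4} --p--> {s0}  [seen]
{s4} --q--> {s4, s5}  [new]
{s0, s1, s2, s3, s5} --p--> {s0, s1, s2, s3, s5}  [seen]
{s0, s1, s2, s3, s5} --q--> {s0, s1, s2, s3, s4, s5}  [new]
{s0, s2, s3, s4, s5} --p--> {s0, s1, s3, s5}  [new]
{s0, s2, s3, s4, s5} --q--> {s0, s1, s2, s3, s4, s5}  [seen]
{s4, s5} --p--> {s0}  [seen]
{s4, s5} --q--> {s0, s4, s5}  [new]
{s0, s1, s2, s3, s4, s5} --p--> {s0, s1, s2, s3, s5}  [seen]
{s0, s1, s2, s3, s4, s5} --q--> {s0, s1, s2, s3, s4, s5}  [seen]
{s0, s1, s3, s5} --p--> {s0, s2, s3, s5}  [new]
{s0, s1, s3, s5} --q--> {s0, s1, s2, s3, s4, s5}  [seen]
{s0, s4, s5} --p--> {s0, s3}  [new]
{s0, s4, s5} --q--> {s0, s1, s2, s3, s4, s5}  [seen]
{s0, s2, s3, s5} --p--> {s1, s3, s5}  [new]
{s0, s2, s3, s5} --q--> {s0, s1, s2, s3, s4, s5}  [seen]
{s0, s3} --p--> {s3}  [seen]
{s0, s3} --q--> {s1, s2, s3, s4}  [new]
{s1, s3, s5} --p--> {s0, s2, s3, s5}  [seen]
{s1, s3, s5} --q--> {s0, s2, s3, s4, s5}  [seen]
{s1, s2, s3, s4} --p--> {s0, s1, s2, s3, s5}  [seen]
{s1, s2, s3, s4} --q--> {s0, s2, s3, s4, s5}  [seen]
Reachable DFA states: {s0}, {s3}, {s1, s2, s3}, {s4}, {s0, s1, s2, s3, s5}, {s0, s2, s3, s4, s5}, {s4, s5}, {s0, s1, s2, s3, s4, s5}, {s0, s1, s3, s5}, {s0, s4, s5}, {s0, s2, s3, s5}, {s0, s3}, {s1, s3, s5}, {s1, s2, s3, s4}.
Accepting DFA states (contain an NFA accepting state): {s3}, {s1, s2, s3}, {s0, s1, s2, s3, s5}, {s0, s2, s3, s4, s5}, {s0, s1, s2, s3, s4, s5}, {s0, s1, s3, s5}, {s0, s2, s3, s5}, {s0, s3}, {s1, s3, s5}, {s1, s2, s3, s4}.

10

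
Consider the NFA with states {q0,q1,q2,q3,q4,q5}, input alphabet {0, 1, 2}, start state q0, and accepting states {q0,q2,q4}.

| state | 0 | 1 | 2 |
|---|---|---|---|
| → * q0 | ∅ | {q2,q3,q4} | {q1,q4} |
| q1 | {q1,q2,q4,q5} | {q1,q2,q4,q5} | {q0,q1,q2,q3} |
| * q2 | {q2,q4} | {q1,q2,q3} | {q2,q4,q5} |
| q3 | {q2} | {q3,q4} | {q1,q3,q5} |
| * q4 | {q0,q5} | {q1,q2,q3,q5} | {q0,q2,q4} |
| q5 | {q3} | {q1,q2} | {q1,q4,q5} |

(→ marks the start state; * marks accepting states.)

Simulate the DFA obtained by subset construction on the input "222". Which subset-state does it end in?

{q0,q1,q2,q3,q4,q5}

Start: {q0}.
δ(q0,2) = {q1,q4}.
Union: {q1,q4}.
After 2: {q1,q4}.
δ(q1,2) = {q0,q1,q2,q3}; δ(q4,2) = {q0,q2,q4}.
Union: {q0,q1,q2,q3,q4}.
After 2: {q0,q1,q2,q3,q4}.
δ(q0,2) = {q1,q4}; δ(q1,2) = {q0,q1,q2,q3}; δ(q2,2) = {q2,q4,q5}; δ(q3,2) = {q1,q3,q5}; δ(q4,2) = {q0,q2,q4}.
Union: {q0,q1,q2,q3,q4,q5}.
After 2: {q0,q1,q2,q3,q4,q5}.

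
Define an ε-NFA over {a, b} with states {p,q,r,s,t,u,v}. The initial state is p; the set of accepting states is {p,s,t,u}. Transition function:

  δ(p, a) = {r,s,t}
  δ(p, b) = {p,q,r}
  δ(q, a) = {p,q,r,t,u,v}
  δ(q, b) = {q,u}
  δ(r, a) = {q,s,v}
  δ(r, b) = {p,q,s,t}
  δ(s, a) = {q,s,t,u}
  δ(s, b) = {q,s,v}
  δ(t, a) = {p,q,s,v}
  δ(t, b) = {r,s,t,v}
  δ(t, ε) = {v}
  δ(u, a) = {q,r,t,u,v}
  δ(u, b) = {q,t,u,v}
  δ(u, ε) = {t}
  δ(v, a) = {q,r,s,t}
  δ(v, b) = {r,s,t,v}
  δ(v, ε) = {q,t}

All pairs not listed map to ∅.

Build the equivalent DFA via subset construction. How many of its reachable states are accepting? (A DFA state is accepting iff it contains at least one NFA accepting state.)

Start state of the DFA: {p} (ε-closure of the NFA start).
{p} --a--> {q,r,s,t,v}  [new]
{p} --b--> {p,q,r}  [new]
{q,r,s,t,v} --a--> {p,q,r,s,t,u,v}  [new]
{q,r,s,t,v} --b--> {p,q,r,s,t,u,v}  [seen]
{p,q,r} --a--> {p,q,r,s,t,u,v}  [seen]
{p,q,r} --b--> {p,q,r,s,t,u,v}  [seen]
{p,q,r,s,t,u,v} --a--> {p,q,r,s,t,u,v}  [seen]
{p,q,r,s,t,u,v} --b--> {p,q,r,s,t,u,v}  [seen]
Reachable DFA states: {p}, {q,r,s,t,v}, {p,q,r}, {p,q,r,s,t,u,v}.
Accepting DFA states (contain an NFA accepting state): {p}, {q,r,s,t,v}, {p,q,r}, {p,q,r,s,t,u,v}.

4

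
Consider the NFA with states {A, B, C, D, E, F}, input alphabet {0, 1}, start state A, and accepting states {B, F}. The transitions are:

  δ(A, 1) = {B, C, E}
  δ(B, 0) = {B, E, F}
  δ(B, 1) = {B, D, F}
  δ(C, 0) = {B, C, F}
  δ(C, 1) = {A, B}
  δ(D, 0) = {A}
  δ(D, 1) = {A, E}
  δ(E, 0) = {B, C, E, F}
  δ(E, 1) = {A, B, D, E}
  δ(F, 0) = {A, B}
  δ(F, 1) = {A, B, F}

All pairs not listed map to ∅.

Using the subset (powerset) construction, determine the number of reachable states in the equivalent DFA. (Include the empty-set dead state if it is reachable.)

Start state of the DFA: {A}.
{A} --0--> ∅  [new]
{A} --1--> {B, C, E}  [new]
∅ --0--> ∅  [seen]
∅ --1--> ∅  [seen]
{B, C, E} --0--> {B, C, E, F}  [new]
{B, C, E} --1--> {A, B, D, E, F}  [new]
{B, C, E, F} --0--> {A, B, C, E, F}  [new]
{B, C, E, F} --1--> {A, B, D, E, F}  [seen]
{A, B, D, E, F} --0--> {A, B, C, E, F}  [seen]
{A, B, D, E, F} --1--> {A, B, C, D, E, F}  [new]
{A, B, C, E, F} --0--> {A, B, C, E, F}  [seen]
{A, B, C, E, F} --1--> {A, B, C, D, E, F}  [seen]
{A, B, C, D, E, F} --0--> {A, B, C, E, F}  [seen]
{A, B, C, D, E, F} --1--> {A, B, C, D, E, F}  [seen]
Reachable DFA states: {A}, ∅, {B, C, E}, {B, C, E, F}, {A, B, D, E, F}, {A, B, C, E, F}, {A, B, C, D, E, F}.

7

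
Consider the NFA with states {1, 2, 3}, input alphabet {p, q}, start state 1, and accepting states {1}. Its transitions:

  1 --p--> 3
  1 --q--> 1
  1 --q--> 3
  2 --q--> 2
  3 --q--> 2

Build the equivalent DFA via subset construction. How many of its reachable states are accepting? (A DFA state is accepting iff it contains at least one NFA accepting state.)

3

Start state of the DFA: {1}.
{1} --p--> {3}  [new]
{1} --q--> {1, 3}  [new]
{3} --p--> ∅  [new]
{3} --q--> {2}  [new]
{1, 3} --p--> {3}  [seen]
{1, 3} --q--> {1, 2, 3}  [new]
∅ --p--> ∅  [seen]
∅ --q--> ∅  [seen]
{2} --p--> ∅  [seen]
{2} --q--> {2}  [seen]
{1, 2, 3} --p--> {3}  [seen]
{1, 2, 3} --q--> {1, 2, 3}  [seen]
Reachable DFA states: {1}, {3}, {1, 3}, ∅, {2}, {1, 2, 3}.
Accepting DFA states (contain an NFA accepting state): {1}, {1, 3}, {1, 2, 3}.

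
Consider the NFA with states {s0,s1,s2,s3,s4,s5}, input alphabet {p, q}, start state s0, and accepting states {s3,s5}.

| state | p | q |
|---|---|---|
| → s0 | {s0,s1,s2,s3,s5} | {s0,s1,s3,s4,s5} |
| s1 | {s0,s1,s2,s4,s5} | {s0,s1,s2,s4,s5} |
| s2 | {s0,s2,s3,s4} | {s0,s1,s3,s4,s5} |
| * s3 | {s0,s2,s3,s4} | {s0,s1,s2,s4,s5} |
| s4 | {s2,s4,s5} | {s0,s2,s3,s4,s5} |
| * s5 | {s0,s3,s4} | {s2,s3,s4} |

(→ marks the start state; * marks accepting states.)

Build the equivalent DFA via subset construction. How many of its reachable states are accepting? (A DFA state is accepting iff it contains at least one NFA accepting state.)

Start state of the DFA: {s0}.
{s0} --p--> {s0,s1,s2,s3,s5}  [new]
{s0} --q--> {s0,s1,s3,s4,s5}  [new]
{s0,s1,s2,s3,s5} --p--> {s0,s1,s2,s3,s4,s5}  [new]
{s0,s1,s2,s3,s5} --q--> {s0,s1,s2,s3,s4,s5}  [seen]
{s0,s1,s3,s4,s5} --p--> {s0,s1,s2,s3,s4,s5}  [seen]
{s0,s1,s3,s4,s5} --q--> {s0,s1,s2,s3,s4,s5}  [seen]
{s0,s1,s2,s3,s4,s5} --p--> {s0,s1,s2,s3,s4,s5}  [seen]
{s0,s1,s2,s3,s4,s5} --q--> {s0,s1,s2,s3,s4,s5}  [seen]
Reachable DFA states: {s0}, {s0,s1,s2,s3,s5}, {s0,s1,s3,s4,s5}, {s0,s1,s2,s3,s4,s5}.
Accepting DFA states (contain an NFA accepting state): {s0,s1,s2,s3,s5}, {s0,s1,s3,s4,s5}, {s0,s1,s2,s3,s4,s5}.

3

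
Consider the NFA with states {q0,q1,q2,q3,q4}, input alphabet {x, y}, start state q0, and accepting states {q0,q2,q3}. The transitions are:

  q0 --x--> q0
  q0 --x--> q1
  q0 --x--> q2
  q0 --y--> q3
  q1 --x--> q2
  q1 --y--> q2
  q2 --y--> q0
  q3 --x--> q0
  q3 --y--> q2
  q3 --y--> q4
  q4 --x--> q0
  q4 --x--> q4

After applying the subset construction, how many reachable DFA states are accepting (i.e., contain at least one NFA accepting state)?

Start state of the DFA: {q0}.
{q0} --x--> {q0,q1,q2}  [new]
{q0} --y--> {q3}  [new]
{q0,q1,q2} --x--> {q0,q1,q2}  [seen]
{q0,q1,q2} --y--> {q0,q2,q3}  [new]
{q3} --x--> {q0}  [seen]
{q3} --y--> {q2,q4}  [new]
{q0,q2,q3} --x--> {q0,q1,q2}  [seen]
{q0,q2,q3} --y--> {q0,q2,q3,q4}  [new]
{q2,q4} --x--> {q0,q4}  [new]
{q2,q4} --y--> {q0}  [seen]
{q0,q2,q3,q4} --x--> {q0,q1,q2,q4}  [new]
{q0,q2,q3,q4} --y--> {q0,q2,q3,q4}  [seen]
{q0,q4} --x--> {q0,q1,q2,q4}  [seen]
{q0,q4} --y--> {q3}  [seen]
{q0,q1,q2,q4} --x--> {q0,q1,q2,q4}  [seen]
{q0,q1,q2,q4} --y--> {q0,q2,q3}  [seen]
Reachable DFA states: {q0}, {q0,q1,q2}, {q3}, {q0,q2,q3}, {q2,q4}, {q0,q2,q3,q4}, {q0,q4}, {q0,q1,q2,q4}.
Accepting DFA states (contain an NFA accepting state): {q0}, {q0,q1,q2}, {q3}, {q0,q2,q3}, {q2,q4}, {q0,q2,q3,q4}, {q0,q4}, {q0,q1,q2,q4}.

8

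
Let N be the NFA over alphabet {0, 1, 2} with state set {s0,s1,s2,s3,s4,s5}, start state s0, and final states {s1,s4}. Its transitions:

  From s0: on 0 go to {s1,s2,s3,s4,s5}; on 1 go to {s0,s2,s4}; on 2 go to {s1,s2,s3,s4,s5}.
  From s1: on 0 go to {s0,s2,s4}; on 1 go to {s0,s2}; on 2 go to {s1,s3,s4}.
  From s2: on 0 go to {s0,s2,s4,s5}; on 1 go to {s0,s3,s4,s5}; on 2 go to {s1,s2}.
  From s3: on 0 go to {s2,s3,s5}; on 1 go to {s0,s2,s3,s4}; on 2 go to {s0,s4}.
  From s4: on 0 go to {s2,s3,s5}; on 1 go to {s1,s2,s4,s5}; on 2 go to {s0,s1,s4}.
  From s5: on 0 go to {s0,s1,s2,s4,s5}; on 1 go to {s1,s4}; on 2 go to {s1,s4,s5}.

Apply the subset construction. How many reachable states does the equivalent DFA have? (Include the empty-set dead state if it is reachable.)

Start state of the DFA: {s0}.
{s0} --0--> {s1,s2,s3,s4,s5}  [new]
{s0} --1--> {s0,s2,s4}  [new]
{s0} --2--> {s1,s2,s3,s4,s5}  [seen]
{s1,s2,s3,s4,s5} --0--> {s0,s1,s2,s3,s4,s5}  [new]
{s1,s2,s3,s4,s5} --1--> {s0,s1,s2,s3,s4,s5}  [seen]
{s1,s2,s3,s4,s5} --2--> {s0,s1,s2,s3,s4,s5}  [seen]
{s0,s2,s4} --0--> {s0,s1,s2,s3,s4,s5}  [seen]
{s0,s2,s4} --1--> {s0,s1,s2,s3,s4,s5}  [seen]
{s0,s2,s4} --2--> {s0,s1,s2,s3,s4,s5}  [seen]
{s0,s1,s2,s3,s4,s5} --0--> {s0,s1,s2,s3,s4,s5}  [seen]
{s0,s1,s2,s3,s4,s5} --1--> {s0,s1,s2,s3,s4,s5}  [seen]
{s0,s1,s2,s3,s4,s5} --2--> {s0,s1,s2,s3,s4,s5}  [seen]
Reachable DFA states: {s0}, {s1,s2,s3,s4,s5}, {s0,s2,s4}, {s0,s1,s2,s3,s4,s5}.

4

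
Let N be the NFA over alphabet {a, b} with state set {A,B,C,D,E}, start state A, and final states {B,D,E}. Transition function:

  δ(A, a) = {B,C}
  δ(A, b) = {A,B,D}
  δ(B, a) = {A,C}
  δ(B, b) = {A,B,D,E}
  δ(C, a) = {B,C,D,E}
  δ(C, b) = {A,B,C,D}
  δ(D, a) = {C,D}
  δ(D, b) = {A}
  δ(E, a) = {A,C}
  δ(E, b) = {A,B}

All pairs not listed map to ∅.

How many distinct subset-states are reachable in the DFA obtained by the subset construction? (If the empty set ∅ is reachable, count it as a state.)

Start state of the DFA: {A}.
{A} --a--> {B,C}  [new]
{A} --b--> {A,B,D}  [new]
{B,C} --a--> {A,B,C,D,E}  [new]
{B,C} --b--> {A,B,C,D,E}  [seen]
{A,B,D} --a--> {A,B,C,D}  [new]
{A,B,D} --b--> {A,B,D,E}  [new]
{A,B,C,D,E} --a--> {A,B,C,D,E}  [seen]
{A,B,C,D,E} --b--> {A,B,C,D,E}  [seen]
{A,B,C,D} --a--> {A,B,C,D,E}  [seen]
{A,B,C,D} --b--> {A,B,C,D,E}  [seen]
{A,B,D,E} --a--> {A,B,C,D}  [seen]
{A,B,D,E} --b--> {A,B,D,E}  [seen]
Reachable DFA states: {A}, {B,C}, {A,B,D}, {A,B,C,D,E}, {A,B,C,D}, {A,B,D,E}.

6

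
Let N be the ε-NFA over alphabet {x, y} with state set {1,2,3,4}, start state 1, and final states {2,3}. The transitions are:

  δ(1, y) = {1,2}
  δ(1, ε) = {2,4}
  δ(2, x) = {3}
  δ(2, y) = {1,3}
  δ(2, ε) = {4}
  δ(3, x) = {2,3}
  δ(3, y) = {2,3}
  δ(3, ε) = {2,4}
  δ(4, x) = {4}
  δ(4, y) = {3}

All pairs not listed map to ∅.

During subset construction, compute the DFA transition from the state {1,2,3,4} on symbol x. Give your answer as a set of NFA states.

δ(1,x) = ∅; δ(2,x) = {3}; δ(3,x) = {2,3}; δ(4,x) = {4}.
Union: {2,3,4}.

{2,3,4}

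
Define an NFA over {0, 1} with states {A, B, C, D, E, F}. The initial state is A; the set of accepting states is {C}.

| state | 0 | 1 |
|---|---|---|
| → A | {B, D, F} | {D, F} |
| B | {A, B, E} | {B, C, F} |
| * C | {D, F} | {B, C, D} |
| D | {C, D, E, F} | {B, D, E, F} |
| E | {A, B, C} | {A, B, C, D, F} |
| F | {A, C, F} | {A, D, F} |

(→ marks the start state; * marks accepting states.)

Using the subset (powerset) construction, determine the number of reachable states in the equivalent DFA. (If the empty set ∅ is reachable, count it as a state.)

6

Start state of the DFA: {A}.
{A} --0--> {B, D, F}  [new]
{A} --1--> {D, F}  [new]
{B, D, F} --0--> {A, B, C, D, E, F}  [new]
{B, D, F} --1--> {A, B, C, D, E, F}  [seen]
{D, F} --0--> {A, C, D, E, F}  [new]
{D, F} --1--> {A, B, D, E, F}  [new]
{A, B, C, D, E, F} --0--> {A, B, C, D, E, F}  [seen]
{A, B, C, D, E, F} --1--> {A, B, C, D, E, F}  [seen]
{A, C, D, E, F} --0--> {A, B, C, D, E, F}  [seen]
{A, C, D, E, F} --1--> {A, B, C, D, E, F}  [seen]
{A, B, D, E, F} --0--> {A, B, C, D, E, F}  [seen]
{A, B, D, E, F} --1--> {A, B, C, D, E, F}  [seen]
Reachable DFA states: {A}, {B, D, F}, {D, F}, {A, B, C, D, E, F}, {A, C, D, E, F}, {A, B, D, E, F}.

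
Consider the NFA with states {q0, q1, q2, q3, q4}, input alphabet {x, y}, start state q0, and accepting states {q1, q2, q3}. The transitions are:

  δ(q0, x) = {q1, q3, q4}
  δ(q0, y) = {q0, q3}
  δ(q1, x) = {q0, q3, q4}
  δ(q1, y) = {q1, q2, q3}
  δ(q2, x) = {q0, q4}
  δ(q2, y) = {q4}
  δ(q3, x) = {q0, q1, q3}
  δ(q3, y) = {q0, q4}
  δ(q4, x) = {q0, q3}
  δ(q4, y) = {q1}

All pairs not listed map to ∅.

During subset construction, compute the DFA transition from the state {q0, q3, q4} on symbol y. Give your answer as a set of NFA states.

δ(q0,y) = {q0, q3}; δ(q3,y) = {q0, q4}; δ(q4,y) = {q1}.
Union: {q0, q1, q3, q4}.

{q0, q1, q3, q4}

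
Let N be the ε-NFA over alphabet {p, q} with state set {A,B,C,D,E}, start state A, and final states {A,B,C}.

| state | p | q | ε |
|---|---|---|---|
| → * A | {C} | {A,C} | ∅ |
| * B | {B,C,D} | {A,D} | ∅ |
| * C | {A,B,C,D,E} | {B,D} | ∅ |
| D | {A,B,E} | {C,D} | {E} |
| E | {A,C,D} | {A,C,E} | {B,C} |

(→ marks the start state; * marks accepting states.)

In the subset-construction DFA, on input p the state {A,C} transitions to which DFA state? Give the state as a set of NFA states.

δ(A,p) = {C}; δ(C,p) = {A,B,C,D,E}.
Union: {A,B,C,D,E}.

{A,B,C,D,E}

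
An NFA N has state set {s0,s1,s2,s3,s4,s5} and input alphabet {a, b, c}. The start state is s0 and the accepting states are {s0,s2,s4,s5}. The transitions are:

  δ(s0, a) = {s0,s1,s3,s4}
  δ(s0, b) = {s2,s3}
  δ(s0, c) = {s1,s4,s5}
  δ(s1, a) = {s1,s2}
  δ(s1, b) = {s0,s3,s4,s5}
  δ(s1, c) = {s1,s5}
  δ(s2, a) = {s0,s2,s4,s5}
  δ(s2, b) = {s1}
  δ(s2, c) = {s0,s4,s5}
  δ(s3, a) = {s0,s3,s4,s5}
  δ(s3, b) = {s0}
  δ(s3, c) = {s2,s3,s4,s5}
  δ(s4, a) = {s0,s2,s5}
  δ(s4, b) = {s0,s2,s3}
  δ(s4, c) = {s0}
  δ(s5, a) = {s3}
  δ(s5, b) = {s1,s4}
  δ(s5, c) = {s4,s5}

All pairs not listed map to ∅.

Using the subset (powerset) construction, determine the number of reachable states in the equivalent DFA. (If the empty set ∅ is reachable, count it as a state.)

10

Start state of the DFA: {s0}.
{s0} --a--> {s0,s1,s3,s4}  [new]
{s0} --b--> {s2,s3}  [new]
{s0} --c--> {s1,s4,s5}  [new]
{s0,s1,s3,s4} --a--> {s0,s1,s2,s3,s4,s5}  [new]
{s0,s1,s3,s4} --b--> {s0,s2,s3,s4,s5}  [new]
{s0,s1,s3,s4} --c--> {s0,s1,s2,s3,s4,s5}  [seen]
{s2,s3} --a--> {s0,s2,s3,s4,s5}  [seen]
{s2,s3} --b--> {s0,s1}  [new]
{s2,s3} --c--> {s0,s2,s3,s4,s5}  [seen]
{s1,s4,s5} --a--> {s0,s1,s2,s3,s5}  [new]
{s1,s4,s5} --b--> {s0,s1,s2,s3,s4,s5}  [seen]
{s1,s4,s5} --c--> {s0,s1,s4,s5}  [new]
{s0,s1,s2,s3,s4,s5} --a--> {s0,s1,s2,s3,s4,s5}  [seen]
{s0,s1,s2,s3,s4,s5} --b--> {s0,s1,s2,s3,s4,s5}  [seen]
{s0,s1,s2,s3,s4,s5} --c--> {s0,s1,s2,s3,s4,s5}  [seen]
{s0,s2,s3,s4,s5} --a--> {s0,s1,s2,s3,s4,s5}  [seen]
{s0,s2,s3,s4,s5} --b--> {s0,s1,s2,s3,s4}  [new]
{s0,s2,s3,s4,s5} --c--> {s0,s1,s2,s3,s4,s5}  [seen]
{s0,s1} --a--> {s0,s1,s2,s3,s4}  [seen]
{s0,s1} --b--> {s0,s2,s3,s4,s5}  [seen]
{s0,s1} --c--> {s1,s4,s5}  [seen]
{s0,s1,s2,s3,s5} --a--> {s0,s1,s2,s3,s4,s5}  [seen]
{s0,s1,s2,s3,s5} --b--> {s0,s1,s2,s3,s4,s5}  [seen]
{s0,s1,s2,s3,s5} --c--> {s0,s1,s2,s3,s4,s5}  [seen]
{s0,s1,s4,s5} --a--> {s0,s1,s2,s3,s4,s5}  [seen]
{s0,s1,s4,s5} --b--> {s0,s1,s2,s3,s4,s5}  [seen]
{s0,s1,s4,s5} --c--> {s0,s1,s4,s5}  [seen]
{s0,s1,s2,s3,s4} --a--> {s0,s1,s2,s3,s4,s5}  [seen]
{s0,s1,s2,s3,s4} --b--> {s0,s1,s2,s3,s4,s5}  [seen]
{s0,s1,s2,s3,s4} --c--> {s0,s1,s2,s3,s4,s5}  [seen]
Reachable DFA states: {s0}, {s0,s1,s3,s4}, {s2,s3}, {s1,s4,s5}, {s0,s1,s2,s3,s4,s5}, {s0,s2,s3,s4,s5}, {s0,s1}, {s0,s1,s2,s3,s5}, {s0,s1,s4,s5}, {s0,s1,s2,s3,s4}.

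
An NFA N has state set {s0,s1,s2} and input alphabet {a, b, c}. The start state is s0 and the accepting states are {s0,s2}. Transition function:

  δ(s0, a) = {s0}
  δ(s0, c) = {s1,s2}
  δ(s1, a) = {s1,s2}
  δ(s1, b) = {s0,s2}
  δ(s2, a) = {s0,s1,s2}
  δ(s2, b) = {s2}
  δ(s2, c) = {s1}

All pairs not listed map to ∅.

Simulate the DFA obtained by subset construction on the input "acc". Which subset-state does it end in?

{s1}

Start: {s0}.
δ(s0,a) = {s0}.
Union: {s0}.
After a: {s0}.
δ(s0,c) = {s1,s2}.
Union: {s1,s2}.
After c: {s1,s2}.
δ(s1,c) = ∅; δ(s2,c) = {s1}.
Union: {s1}.
After c: {s1}.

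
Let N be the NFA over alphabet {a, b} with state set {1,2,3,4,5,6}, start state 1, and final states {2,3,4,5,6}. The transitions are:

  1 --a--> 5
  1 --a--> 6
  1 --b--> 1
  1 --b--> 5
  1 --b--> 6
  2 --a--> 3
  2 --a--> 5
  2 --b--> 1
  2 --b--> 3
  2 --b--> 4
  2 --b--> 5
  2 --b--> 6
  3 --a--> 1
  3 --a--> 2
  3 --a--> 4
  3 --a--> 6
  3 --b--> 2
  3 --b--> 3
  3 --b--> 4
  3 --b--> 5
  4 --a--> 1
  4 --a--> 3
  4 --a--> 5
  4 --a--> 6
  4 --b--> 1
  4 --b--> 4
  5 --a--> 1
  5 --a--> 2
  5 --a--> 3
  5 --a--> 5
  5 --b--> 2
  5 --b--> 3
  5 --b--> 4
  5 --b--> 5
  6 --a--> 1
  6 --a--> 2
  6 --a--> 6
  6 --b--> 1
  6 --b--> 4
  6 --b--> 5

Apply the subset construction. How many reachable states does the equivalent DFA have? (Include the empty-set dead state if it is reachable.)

6

Start state of the DFA: {1}.
{1} --a--> {5,6}  [new]
{1} --b--> {1,5,6}  [new]
{5,6} --a--> {1,2,3,5,6}  [new]
{5,6} --b--> {1,2,3,4,5}  [new]
{1,5,6} --a--> {1,2,3,5,6}  [seen]
{1,5,6} --b--> {1,2,3,4,5,6}  [new]
{1,2,3,5,6} --a--> {1,2,3,4,5,6}  [seen]
{1,2,3,5,6} --b--> {1,2,3,4,5,6}  [seen]
{1,2,3,4,5} --a--> {1,2,3,4,5,6}  [seen]
{1,2,3,4,5} --b--> {1,2,3,4,5,6}  [seen]
{1,2,3,4,5,6} --a--> {1,2,3,4,5,6}  [seen]
{1,2,3,4,5,6} --b--> {1,2,3,4,5,6}  [seen]
Reachable DFA states: {1}, {5,6}, {1,5,6}, {1,2,3,5,6}, {1,2,3,4,5}, {1,2,3,4,5,6}.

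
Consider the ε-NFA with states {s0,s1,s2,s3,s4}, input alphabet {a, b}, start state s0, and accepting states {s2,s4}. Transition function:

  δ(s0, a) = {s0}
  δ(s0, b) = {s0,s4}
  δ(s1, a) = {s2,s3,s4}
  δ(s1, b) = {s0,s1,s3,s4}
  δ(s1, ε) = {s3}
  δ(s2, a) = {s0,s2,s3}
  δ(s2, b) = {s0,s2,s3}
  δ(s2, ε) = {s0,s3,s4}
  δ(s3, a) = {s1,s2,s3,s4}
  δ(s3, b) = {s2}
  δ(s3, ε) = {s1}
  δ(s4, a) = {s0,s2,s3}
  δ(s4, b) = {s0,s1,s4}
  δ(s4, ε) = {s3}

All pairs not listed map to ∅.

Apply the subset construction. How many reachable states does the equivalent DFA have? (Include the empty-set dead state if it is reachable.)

Start state of the DFA: {s0} (ε-closure of the NFA start).
{s0} --a--> {s0}  [seen]
{s0} --b--> {s0,s1,s3,s4}  [new]
{s0,s1,s3,s4} --a--> {s0,s1,s2,s3,s4}  [new]
{s0,s1,s3,s4} --b--> {s0,s1,s2,s3,s4}  [seen]
{s0,s1,s2,s3,s4} --a--> {s0,s1,s2,s3,s4}  [seen]
{s0,s1,s2,s3,s4} --b--> {s0,s1,s2,s3,s4}  [seen]
Reachable DFA states: {s0}, {s0,s1,s3,s4}, {s0,s1,s2,s3,s4}.

3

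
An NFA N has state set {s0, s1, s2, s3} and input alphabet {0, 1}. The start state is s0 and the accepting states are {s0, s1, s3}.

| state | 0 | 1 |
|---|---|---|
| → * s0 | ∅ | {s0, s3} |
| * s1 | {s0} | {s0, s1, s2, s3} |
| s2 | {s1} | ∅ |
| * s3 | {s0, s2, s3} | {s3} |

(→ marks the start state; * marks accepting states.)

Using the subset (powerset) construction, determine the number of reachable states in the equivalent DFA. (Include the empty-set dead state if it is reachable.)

5

Start state of the DFA: {s0}.
{s0} --0--> ∅  [new]
{s0} --1--> {s0, s3}  [new]
∅ --0--> ∅  [seen]
∅ --1--> ∅  [seen]
{s0, s3} --0--> {s0, s2, s3}  [new]
{s0, s3} --1--> {s0, s3}  [seen]
{s0, s2, s3} --0--> {s0, s1, s2, s3}  [new]
{s0, s2, s3} --1--> {s0, s3}  [seen]
{s0, s1, s2, s3} --0--> {s0, s1, s2, s3}  [seen]
{s0, s1, s2, s3} --1--> {s0, s1, s2, s3}  [seen]
Reachable DFA states: {s0}, ∅, {s0, s3}, {s0, s2, s3}, {s0, s1, s2, s3}.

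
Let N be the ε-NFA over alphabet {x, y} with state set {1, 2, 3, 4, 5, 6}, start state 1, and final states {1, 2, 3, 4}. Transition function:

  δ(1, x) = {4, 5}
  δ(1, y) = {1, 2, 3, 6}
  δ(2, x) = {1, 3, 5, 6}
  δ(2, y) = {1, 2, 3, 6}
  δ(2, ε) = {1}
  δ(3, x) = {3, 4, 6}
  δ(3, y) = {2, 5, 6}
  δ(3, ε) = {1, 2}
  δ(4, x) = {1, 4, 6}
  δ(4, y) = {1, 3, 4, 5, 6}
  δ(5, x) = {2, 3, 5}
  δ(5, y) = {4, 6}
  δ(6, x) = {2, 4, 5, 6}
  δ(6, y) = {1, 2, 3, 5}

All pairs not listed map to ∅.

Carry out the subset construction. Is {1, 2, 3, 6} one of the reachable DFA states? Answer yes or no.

Start state of the DFA: {1} (ε-closure of the NFA start).
{1} --x--> {4, 5}  [new]
{1} --y--> {1, 2, 3, 6}  [new]
{4, 5} --x--> {1, 2, 3, 4, 5, 6}  [new]
{4, 5} --y--> {1, 2, 3, 4, 5, 6}  [seen]
{1, 2, 3, 6} --x--> {1, 2, 3, 4, 5, 6}  [seen]
{1, 2, 3, 6} --y--> {1, 2, 3, 5, 6}  [new]
{1, 2, 3, 4, 5, 6} --x--> {1, 2, 3, 4, 5, 6}  [seen]
{1, 2, 3, 4, 5, 6} --y--> {1, 2, 3, 4, 5, 6}  [seen]
{1, 2, 3, 5, 6} --x--> {1, 2, 3, 4, 5, 6}  [seen]
{1, 2, 3, 5, 6} --y--> {1, 2, 3, 4, 5, 6}  [seen]
Reachable DFA states: {1}, {4, 5}, {1, 2, 3, 6}, {1, 2, 3, 4, 5, 6}, {1, 2, 3, 5, 6}.
{1, 2, 3, 6} is among them.

yes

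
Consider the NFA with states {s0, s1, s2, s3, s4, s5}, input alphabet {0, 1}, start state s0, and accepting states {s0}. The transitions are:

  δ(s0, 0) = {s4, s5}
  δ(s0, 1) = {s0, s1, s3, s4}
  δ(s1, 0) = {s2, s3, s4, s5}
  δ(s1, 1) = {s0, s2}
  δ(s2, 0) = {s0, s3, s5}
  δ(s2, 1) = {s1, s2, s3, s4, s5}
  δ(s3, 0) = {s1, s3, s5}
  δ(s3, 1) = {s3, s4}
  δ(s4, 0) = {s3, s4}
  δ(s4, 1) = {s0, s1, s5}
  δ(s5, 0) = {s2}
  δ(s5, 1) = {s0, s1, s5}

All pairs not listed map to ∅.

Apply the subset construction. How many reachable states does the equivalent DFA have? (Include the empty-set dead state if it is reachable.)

Start state of the DFA: {s0}.
{s0} --0--> {s4, s5}  [new]
{s0} --1--> {s0, s1, s3, s4}  [new]
{s4, s5} --0--> {s2, s3, s4}  [new]
{s4, s5} --1--> {s0, s1, s5}  [new]
{s0, s1, s3, s4} --0--> {s1, s2, s3, s4, s5}  [new]
{s0, s1, s3, s4} --1--> {s0, s1, s2, s3, s4, s5}  [new]
{s2, s3, s4} --0--> {s0, s1, s3, s4, s5}  [new]
{s2, s3, s4} --1--> {s0, s1, s2, s3, s4, s5}  [seen]
{s0, s1, s5} --0--> {s2, s3, s4, s5}  [new]
{s0, s1, s5} --1--> {s0, s1, s2, s3, s4, s5}  [seen]
{s1, s2, s3, s4, s5} --0--> {s0, s1, s2, s3, s4, s5}  [seen]
{s1, s2, s3, s4, s5} --1--> {s0, s1, s2, s3, s4, s5}  [seen]
{s0, s1, s2, s3, s4, s5} --0--> {s0, s1, s2, s3, s4, s5}  [seen]
{s0, s1, s2, s3, s4, s5} --1--> {s0, s1, s2, s3, s4, s5}  [seen]
{s0, s1, s3, s4, s5} --0--> {s1, s2, s3, s4, s5}  [seen]
{s0, s1, s3, s4, s5} --1--> {s0, s1, s2, s3, s4, s5}  [seen]
{s2, s3, s4, s5} --0--> {s0, s1, s2, s3, s4, s5}  [seen]
{s2, s3, s4, s5} --1--> {s0, s1, s2, s3, s4, s5}  [seen]
Reachable DFA states: {s0}, {s4, s5}, {s0, s1, s3, s4}, {s2, s3, s4}, {s0, s1, s5}, {s1, s2, s3, s4, s5}, {s0, s1, s2, s3, s4, s5}, {s0, s1, s3, s4, s5}, {s2, s3, s4, s5}.

9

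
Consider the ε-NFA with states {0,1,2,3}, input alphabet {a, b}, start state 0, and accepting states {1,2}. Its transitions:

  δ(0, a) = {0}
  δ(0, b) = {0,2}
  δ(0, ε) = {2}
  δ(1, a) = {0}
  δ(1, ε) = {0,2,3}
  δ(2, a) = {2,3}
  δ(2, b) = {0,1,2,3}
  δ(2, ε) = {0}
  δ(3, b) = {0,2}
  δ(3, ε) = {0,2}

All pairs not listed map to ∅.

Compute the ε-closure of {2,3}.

Begin with {2,3}.
2 →ε {0}; add 0.
ε-closure = {0,2,3}.

{0,2,3}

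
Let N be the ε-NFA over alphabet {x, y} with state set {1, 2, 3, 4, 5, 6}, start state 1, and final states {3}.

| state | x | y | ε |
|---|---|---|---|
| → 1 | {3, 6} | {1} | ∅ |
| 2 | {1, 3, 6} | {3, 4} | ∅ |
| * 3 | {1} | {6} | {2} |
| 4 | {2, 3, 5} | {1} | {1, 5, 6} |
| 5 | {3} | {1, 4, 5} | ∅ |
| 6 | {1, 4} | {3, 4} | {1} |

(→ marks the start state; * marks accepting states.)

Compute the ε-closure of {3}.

Begin with {3}.
3 →ε {2}; add 2.
ε-closure = {2, 3}.

{2, 3}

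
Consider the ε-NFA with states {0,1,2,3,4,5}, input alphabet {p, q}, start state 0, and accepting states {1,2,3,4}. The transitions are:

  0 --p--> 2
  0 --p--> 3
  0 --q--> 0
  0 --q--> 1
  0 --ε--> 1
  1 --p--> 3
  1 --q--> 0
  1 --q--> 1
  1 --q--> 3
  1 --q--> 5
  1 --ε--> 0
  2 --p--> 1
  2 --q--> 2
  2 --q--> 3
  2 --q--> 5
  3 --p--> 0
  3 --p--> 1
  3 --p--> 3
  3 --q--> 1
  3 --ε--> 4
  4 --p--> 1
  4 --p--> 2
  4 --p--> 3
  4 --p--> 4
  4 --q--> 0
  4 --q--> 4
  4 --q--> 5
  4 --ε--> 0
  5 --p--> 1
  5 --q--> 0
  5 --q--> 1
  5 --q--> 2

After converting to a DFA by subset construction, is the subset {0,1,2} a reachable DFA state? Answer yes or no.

no

Start state of the DFA: {0,1} (ε-closure of the NFA start).
{0,1} --p--> {0,1,2,3,4}  [new]
{0,1} --q--> {0,1,3,4,5}  [new]
{0,1,2,3,4} --p--> {0,1,2,3,4}  [seen]
{0,1,2,3,4} --q--> {0,1,2,3,4,5}  [new]
{0,1,3,4,5} --p--> {0,1,2,3,4}  [seen]
{0,1,3,4,5} --q--> {0,1,2,3,4,5}  [seen]
{0,1,2,3,4,5} --p--> {0,1,2,3,4}  [seen]
{0,1,2,3,4,5} --q--> {0,1,2,3,4,5}  [seen]
Reachable DFA states: {0,1}, {0,1,2,3,4}, {0,1,3,4,5}, {0,1,2,3,4,5}.
{0,1,2} is not among them.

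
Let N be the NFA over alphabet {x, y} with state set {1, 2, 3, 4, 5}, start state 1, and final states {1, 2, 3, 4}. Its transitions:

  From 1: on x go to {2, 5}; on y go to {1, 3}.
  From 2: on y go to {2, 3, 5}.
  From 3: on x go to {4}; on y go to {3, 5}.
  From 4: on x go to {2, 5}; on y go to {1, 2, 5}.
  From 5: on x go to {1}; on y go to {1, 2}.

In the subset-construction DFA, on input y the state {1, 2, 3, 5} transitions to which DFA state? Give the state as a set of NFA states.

δ(1,y) = {1, 3}; δ(2,y) = {2, 3, 5}; δ(3,y) = {3, 5}; δ(5,y) = {1, 2}.
Union: {1, 2, 3, 5}.

{1, 2, 3, 5}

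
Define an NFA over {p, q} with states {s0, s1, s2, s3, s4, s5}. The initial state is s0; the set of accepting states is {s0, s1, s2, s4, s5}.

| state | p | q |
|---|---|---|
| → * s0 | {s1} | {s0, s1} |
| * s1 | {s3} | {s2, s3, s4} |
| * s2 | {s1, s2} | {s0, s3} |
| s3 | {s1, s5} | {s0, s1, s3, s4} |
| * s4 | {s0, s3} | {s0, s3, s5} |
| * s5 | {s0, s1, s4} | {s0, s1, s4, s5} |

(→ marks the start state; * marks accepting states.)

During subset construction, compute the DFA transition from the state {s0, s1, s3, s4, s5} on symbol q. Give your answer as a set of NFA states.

δ(s0,q) = {s0, s1}; δ(s1,q) = {s2, s3, s4}; δ(s3,q) = {s0, s1, s3, s4}; δ(s4,q) = {s0, s3, s5}; δ(s5,q) = {s0, s1, s4, s5}.
Union: {s0, s1, s2, s3, s4, s5}.

{s0, s1, s2, s3, s4, s5}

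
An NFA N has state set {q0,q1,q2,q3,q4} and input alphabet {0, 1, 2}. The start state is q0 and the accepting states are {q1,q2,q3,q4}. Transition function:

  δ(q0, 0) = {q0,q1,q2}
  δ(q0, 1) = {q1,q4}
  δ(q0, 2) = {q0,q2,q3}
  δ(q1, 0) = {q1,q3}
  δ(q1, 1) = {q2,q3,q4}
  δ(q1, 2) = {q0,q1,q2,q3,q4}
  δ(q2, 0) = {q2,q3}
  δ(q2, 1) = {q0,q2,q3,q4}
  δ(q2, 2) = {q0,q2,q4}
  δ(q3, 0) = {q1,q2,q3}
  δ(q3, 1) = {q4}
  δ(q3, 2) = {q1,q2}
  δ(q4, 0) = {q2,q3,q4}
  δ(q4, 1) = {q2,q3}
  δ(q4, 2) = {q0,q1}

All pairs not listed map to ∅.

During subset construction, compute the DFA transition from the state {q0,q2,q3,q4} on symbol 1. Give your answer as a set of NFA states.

δ(q0,1) = {q1,q4}; δ(q2,1) = {q0,q2,q3,q4}; δ(q3,1) = {q4}; δ(q4,1) = {q2,q3}.
Union: {q0,q1,q2,q3,q4}.

{q0,q1,q2,q3,q4}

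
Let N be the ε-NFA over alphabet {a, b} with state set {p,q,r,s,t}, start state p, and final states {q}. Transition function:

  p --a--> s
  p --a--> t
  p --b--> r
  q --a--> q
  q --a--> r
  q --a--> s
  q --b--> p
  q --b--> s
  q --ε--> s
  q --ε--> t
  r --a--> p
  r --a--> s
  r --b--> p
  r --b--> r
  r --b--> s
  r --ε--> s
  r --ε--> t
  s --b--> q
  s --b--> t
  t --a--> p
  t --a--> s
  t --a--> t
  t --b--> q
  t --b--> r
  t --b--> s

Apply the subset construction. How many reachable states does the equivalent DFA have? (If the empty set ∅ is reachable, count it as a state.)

Start state of the DFA: {p} (ε-closure of the NFA start).
{p} --a--> {s,t}  [new]
{p} --b--> {r,s,t}  [new]
{s,t} --a--> {p,s,t}  [new]
{s,t} --b--> {q,r,s,t}  [new]
{r,s,t} --a--> {p,s,t}  [seen]
{r,s,t} --b--> {p,q,r,s,t}  [new]
{p,s,t} --a--> {p,s,t}  [seen]
{p,s,t} --b--> {q,r,s,t}  [seen]
{q,r,s,t} --a--> {p,q,r,s,t}  [seen]
{q,r,s,t} --b--> {p,q,r,s,t}  [seen]
{p,q,r,s,t} --a--> {p,q,r,s,t}  [seen]
{p,q,r,s,t} --b--> {p,q,r,s,t}  [seen]
Reachable DFA states: {p}, {s,t}, {r,s,t}, {p,s,t}, {q,r,s,t}, {p,q,r,s,t}.

6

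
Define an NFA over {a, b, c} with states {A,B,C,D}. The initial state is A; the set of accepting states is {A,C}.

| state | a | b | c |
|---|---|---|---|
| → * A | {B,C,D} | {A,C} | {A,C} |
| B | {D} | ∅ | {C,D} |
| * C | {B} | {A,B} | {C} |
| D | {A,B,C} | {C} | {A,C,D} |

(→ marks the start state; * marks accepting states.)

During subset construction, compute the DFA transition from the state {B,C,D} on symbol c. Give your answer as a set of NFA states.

{A,C,D}

δ(B,c) = {C,D}; δ(C,c) = {C}; δ(D,c) = {A,C,D}.
Union: {A,C,D}.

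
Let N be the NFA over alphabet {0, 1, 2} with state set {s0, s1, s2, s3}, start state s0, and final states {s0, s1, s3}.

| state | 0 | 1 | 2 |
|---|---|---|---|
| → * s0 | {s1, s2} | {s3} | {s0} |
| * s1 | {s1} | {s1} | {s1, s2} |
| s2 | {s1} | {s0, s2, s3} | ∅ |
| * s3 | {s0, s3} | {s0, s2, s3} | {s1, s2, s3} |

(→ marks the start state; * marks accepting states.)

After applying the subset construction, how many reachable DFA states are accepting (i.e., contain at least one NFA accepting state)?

Start state of the DFA: {s0}.
{s0} --0--> {s1, s2}  [new]
{s0} --1--> {s3}  [new]
{s0} --2--> {s0}  [seen]
{s1, s2} --0--> {s1}  [new]
{s1, s2} --1--> {s0, s1, s2, s3}  [new]
{s1, s2} --2--> {s1, s2}  [seen]
{s3} --0--> {s0, s3}  [new]
{s3} --1--> {s0, s2, s3}  [new]
{s3} --2--> {s1, s2, s3}  [new]
{s1} --0--> {s1}  [seen]
{s1} --1--> {s1}  [seen]
{s1} --2--> {s1, s2}  [seen]
{s0, s1, s2, s3} --0--> {s0, s1, s2, s3}  [seen]
{s0, s1, s2, s3} --1--> {s0, s1, s2, s3}  [seen]
{s0, s1, s2, s3} --2--> {s0, s1, s2, s3}  [seen]
{s0, s3} --0--> {s0, s1, s2, s3}  [seen]
{s0, s3} --1--> {s0, s2, s3}  [seen]
{s0, s3} --2--> {s0, s1, s2, s3}  [seen]
{s0, s2, s3} --0--> {s0, s1, s2, s3}  [seen]
{s0, s2, s3} --1--> {s0, s2, s3}  [seen]
{s0, s2, s3} --2--> {s0, s1, s2, s3}  [seen]
{s1, s2, s3} --0--> {s0, s1, s3}  [new]
{s1, s2, s3} --1--> {s0, s1, s2, s3}  [seen]
{s1, s2, s3} --2--> {s1, s2, s3}  [seen]
{s0, s1, s3} --0--> {s0, s1, s2, s3}  [seen]
{s0, s1, s3} --1--> {s0, s1, s2, s3}  [seen]
{s0, s1, s3} --2--> {s0, s1, s2, s3}  [seen]
Reachable DFA states: {s0}, {s1, s2}, {s3}, {s1}, {s0, s1, s2, s3}, {s0, s3}, {s0, s2, s3}, {s1, s2, s3}, {s0, s1, s3}.
Accepting DFA states (contain an NFA accepting state): {s0}, {s1, s2}, {s3}, {s1}, {s0, s1, s2, s3}, {s0, s3}, {s0, s2, s3}, {s1, s2, s3}, {s0, s1, s3}.

9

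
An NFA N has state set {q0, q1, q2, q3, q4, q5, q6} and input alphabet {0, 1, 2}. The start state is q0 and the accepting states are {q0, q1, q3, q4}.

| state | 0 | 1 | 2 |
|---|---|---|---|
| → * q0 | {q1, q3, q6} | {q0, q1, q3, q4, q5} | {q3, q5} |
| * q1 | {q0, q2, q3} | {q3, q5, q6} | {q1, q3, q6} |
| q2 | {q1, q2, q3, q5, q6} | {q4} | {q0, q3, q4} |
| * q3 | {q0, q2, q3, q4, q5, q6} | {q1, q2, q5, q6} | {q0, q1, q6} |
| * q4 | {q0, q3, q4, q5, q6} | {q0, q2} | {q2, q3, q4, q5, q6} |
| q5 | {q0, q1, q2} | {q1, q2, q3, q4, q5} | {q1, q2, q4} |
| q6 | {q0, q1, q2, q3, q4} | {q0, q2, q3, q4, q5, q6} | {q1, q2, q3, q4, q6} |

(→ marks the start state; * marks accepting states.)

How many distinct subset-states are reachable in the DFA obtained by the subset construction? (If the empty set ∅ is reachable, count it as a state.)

Start state of the DFA: {q0}.
{q0} --0--> {q1, q3, q6}  [new]
{q0} --1--> {q0, q1, q3, q4, q5}  [new]
{q0} --2--> {q3, q5}  [new]
{q1, q3, q6} --0--> {q0, q1, q2, q3, q4, q5, q6}  [new]
{q1, q3, q6} --1--> {q0, q1, q2, q3, q4, q5, q6}  [seen]
{q1, q3, q6} --2--> {q0, q1, q2, q3, q4, q6}  [new]
{q0, q1, q3, q4, q5} --0--> {q0, q1, q2, q3, q4, q5, q6}  [seen]
{q0, q1, q3, q4, q5} --1--> {q0, q1, q2, q3, q4, q5, q6}  [seen]
{q0, q1, q3, q4, q5} --2--> {q0, q1, q2, q3, q4, q5, q6}  [seen]
{q3, q5} --0--> {q0, q1, q2, q3, q4, q5, q6}  [seen]
{q3, q5} --1--> {q1, q2, q3, q4, q5, q6}  [new]
{q3, q5} --2--> {q0, q1, q2, q4, q6}  [new]
{q0, q1, q2, q3, q4, q5, q6} --0--> {q0, q1, q2, q3, q4, q5, q6}  [seen]
{q0, q1, q2, q3, q4, q5, q6} --1--> {q0, q1, q2, q3, q4, q5, q6}  [seen]
{q0, q1, q2, q3, q4, q5, q6} --2--> {q0, q1, q2, q3, q4, q5, q6}  [seen]
{q0, q1, q2, q3, q4, q6} --0--> {q0, q1, q2, q3, q4, q5, q6}  [seen]
{q0, q1, q2, q3, q4, q6} --1--> {q0, q1, q2, q3, q4, q5, q6}  [seen]
{q0, q1, q2, q3, q4, q6} --2--> {q0, q1, q2, q3, q4, q5, q6}  [seen]
{q1, q2, q3, q4, q5, q6} --0--> {q0, q1, q2, q3, q4, q5, q6}  [seen]
{q1, q2, q3, q4, q5, q6} --1--> {q0, q1, q2, q3, q4, q5, q6}  [seen]
{q1, q2, q3, q4, q5, q6} --2--> {q0, q1, q2, q3, q4, q5, q6}  [seen]
{q0, q1, q2, q4, q6} --0--> {q0, q1, q2, q3, q4, q5, q6}  [seen]
{q0, q1, q2, q4, q6} --1--> {q0, q1, q2, q3, q4, q5, q6}  [seen]
{q0, q1, q2, q4, q6} --2--> {q0, q1, q2, q3, q4, q5, q6}  [seen]
Reachable DFA states: {q0}, {q1, q3, q6}, {q0, q1, q3, q4, q5}, {q3, q5}, {q0, q1, q2, q3, q4, q5, q6}, {q0, q1, q2, q3, q4, q6}, {q1, q2, q3, q4, q5, q6}, {q0, q1, q2, q4, q6}.

8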